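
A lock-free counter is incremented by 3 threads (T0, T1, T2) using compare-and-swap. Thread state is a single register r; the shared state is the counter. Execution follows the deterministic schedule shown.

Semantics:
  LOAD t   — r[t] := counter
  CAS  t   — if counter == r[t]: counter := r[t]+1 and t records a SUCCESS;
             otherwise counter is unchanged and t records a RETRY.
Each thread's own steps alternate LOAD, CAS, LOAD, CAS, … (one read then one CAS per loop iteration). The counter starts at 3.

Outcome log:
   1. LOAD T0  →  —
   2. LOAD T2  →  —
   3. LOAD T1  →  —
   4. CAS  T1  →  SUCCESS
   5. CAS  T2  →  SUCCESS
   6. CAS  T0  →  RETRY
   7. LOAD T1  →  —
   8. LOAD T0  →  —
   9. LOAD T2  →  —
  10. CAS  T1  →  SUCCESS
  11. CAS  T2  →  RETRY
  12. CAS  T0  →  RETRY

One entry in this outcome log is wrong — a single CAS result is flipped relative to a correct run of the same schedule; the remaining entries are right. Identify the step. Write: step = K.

Correct run:
T0 LOAD — after: cnt=3, r=3 — load
T2 LOAD — after: cnt=3, r=3 — load
T1 LOAD — after: cnt=3, r=3 — load
T1 CAS — after: cnt=4, r=3 — ok
T2 CAS — after: cnt=4, r=3 — retry
T0 CAS — after: cnt=4, r=3 — retry
T1 LOAD — after: cnt=4, r=4 — load
T0 LOAD — after: cnt=4, r=4 — load
T2 LOAD — after: cnt=4, r=4 — load
T1 CAS — after: cnt=5, r=4 — ok
T2 CAS — after: cnt=5, r=4 — retry
T0 CAS — after: cnt=5, r=4 — retry
Log disagrees first at step 5.

step = 5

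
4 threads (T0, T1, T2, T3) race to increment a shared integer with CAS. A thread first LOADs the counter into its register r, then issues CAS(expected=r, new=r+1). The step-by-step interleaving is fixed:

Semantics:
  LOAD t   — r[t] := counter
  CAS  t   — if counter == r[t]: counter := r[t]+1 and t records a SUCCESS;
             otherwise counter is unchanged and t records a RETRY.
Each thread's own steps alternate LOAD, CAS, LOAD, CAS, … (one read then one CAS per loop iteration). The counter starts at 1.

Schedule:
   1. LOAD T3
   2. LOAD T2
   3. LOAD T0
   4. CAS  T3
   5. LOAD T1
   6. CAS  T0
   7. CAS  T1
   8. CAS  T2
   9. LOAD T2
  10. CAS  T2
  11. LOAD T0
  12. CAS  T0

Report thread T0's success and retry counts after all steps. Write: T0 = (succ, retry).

T0 = (1, 1)

   1) LOAD T3:  M=1  r_T3=1
   2) LOAD T2:  M=1  r_T2=1
   3) LOAD T0:  M=1  r_T0=1
   4) CAS  T3:  M=2  r_T3=1 ✓
   5) LOAD T1:  M=2  r_T1=2
   6) CAS  T0:  M=2  r_T0=1 ✗
   7) CAS  T1:  M=3  r_T1=2 ✓
   8) CAS  T2:  M=3  r_T2=1 ✗
   9) LOAD T2:  M=3  r_T2=3
  10) CAS  T2:  M=4  r_T2=3 ✓
  11) LOAD T0:  M=4  r_T0=4
  12) CAS  T0:  M=5  r_T0=4 ✓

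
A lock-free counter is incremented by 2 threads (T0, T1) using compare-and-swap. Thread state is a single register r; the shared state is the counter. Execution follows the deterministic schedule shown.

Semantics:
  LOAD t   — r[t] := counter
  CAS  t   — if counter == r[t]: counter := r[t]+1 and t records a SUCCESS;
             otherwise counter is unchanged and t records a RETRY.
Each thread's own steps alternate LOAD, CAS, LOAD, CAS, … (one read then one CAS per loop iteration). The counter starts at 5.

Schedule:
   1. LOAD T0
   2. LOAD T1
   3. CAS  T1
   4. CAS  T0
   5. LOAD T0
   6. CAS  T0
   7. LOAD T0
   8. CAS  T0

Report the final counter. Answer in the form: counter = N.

   1) LOAD T0:  M=5  r_T0=5
   2) LOAD T1:  M=5  r_T1=5
   3) CAS  T1:  M=6  r_T1=5 ✓
   4) CAS  T0:  M=6  r_T0=5 ✗
   5) LOAD T0:  M=6  r_T0=6
   6) CAS  T0:  M=7  r_T0=6 ✓
   7) LOAD T0:  M=7  r_T0=7
   8) CAS  T0:  M=8  r_T0=7 ✓

counter = 8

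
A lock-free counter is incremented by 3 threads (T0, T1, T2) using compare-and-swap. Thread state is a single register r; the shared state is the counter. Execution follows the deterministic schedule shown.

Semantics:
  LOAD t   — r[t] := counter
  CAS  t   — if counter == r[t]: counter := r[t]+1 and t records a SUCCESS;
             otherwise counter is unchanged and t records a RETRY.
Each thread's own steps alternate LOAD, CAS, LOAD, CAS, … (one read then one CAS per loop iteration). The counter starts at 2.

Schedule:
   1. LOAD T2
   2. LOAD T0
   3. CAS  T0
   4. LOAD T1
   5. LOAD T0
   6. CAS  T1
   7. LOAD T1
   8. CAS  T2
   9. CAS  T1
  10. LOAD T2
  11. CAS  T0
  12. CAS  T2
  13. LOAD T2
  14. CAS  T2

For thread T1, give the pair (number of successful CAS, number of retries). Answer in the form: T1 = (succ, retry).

T1 = (2, 0)

step 1: T2 LOAD ⇒ load; ctr=2 reg=2
step 2: T0 LOAD ⇒ load; ctr=2 reg=2
step 3: T0 CAS ⇒ ok; ctr=3 reg=2
step 4: T1 LOAD ⇒ load; ctr=3 reg=3
step 5: T0 LOAD ⇒ load; ctr=3 reg=3
step 6: T1 CAS ⇒ ok; ctr=4 reg=3
step 7: T1 LOAD ⇒ load; ctr=4 reg=4
step 8: T2 CAS ⇒ retry; ctr=4 reg=2
step 9: T1 CAS ⇒ ok; ctr=5 reg=4
step 10: T2 LOAD ⇒ load; ctr=5 reg=5
step 11: T0 CAS ⇒ retry; ctr=5 reg=3
step 12: T2 CAS ⇒ ok; ctr=6 reg=5
step 13: T2 LOAD ⇒ load; ctr=6 reg=6
step 14: T2 CAS ⇒ ok; ctr=7 reg=6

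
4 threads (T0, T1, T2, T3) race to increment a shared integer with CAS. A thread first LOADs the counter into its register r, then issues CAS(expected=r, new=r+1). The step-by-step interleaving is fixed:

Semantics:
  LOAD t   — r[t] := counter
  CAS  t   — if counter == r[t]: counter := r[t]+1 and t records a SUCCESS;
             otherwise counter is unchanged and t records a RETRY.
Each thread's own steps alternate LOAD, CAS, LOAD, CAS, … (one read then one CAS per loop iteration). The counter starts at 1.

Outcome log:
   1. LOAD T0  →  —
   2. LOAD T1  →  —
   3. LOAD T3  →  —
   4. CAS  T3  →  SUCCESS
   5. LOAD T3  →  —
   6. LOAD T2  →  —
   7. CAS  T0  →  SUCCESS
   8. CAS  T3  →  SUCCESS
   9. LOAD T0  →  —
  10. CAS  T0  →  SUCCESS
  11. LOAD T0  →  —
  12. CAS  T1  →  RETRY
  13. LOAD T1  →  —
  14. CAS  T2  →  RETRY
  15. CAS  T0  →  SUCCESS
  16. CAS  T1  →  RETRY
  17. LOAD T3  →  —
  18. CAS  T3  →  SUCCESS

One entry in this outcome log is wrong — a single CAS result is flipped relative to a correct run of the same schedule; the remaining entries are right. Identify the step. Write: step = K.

Reference trace:
#1 T0 reads 1
#2 T1 reads 1
#3 T3 reads 1
#4 T3 CAS(1→2) writes; counter now 2
#5 T3 reads 2
#6 T2 reads 2
#7 T0 CAS(1→2) fails; counter now 2
#8 T3 CAS(2→3) writes; counter now 3
#9 T0 reads 3
#10 T0 CAS(3→4) writes; counter now 4
#11 T0 reads 4
#12 T1 CAS(1→2) fails; counter now 4
#13 T1 reads 4
#14 T2 CAS(2→3) fails; counter now 4
#15 T0 CAS(4→5) writes; counter now 5
#16 T1 CAS(4→5) fails; counter now 5
#17 T3 reads 5
#18 T3 CAS(5→6) writes; counter now 6
Mismatch at 7.

step = 7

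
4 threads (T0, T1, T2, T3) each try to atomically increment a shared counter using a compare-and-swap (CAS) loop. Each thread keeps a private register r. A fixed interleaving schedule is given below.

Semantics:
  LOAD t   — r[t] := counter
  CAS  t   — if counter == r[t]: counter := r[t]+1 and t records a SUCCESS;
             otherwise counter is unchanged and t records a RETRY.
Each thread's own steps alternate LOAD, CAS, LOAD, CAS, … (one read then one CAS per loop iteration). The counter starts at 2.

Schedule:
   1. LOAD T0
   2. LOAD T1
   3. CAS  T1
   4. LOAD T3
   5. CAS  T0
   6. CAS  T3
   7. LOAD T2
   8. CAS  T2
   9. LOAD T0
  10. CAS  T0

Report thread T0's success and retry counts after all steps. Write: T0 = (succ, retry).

T0 = (1, 1)

T0 LOAD — after: cnt=2, r=2 — load
T1 LOAD — after: cnt=2, r=2 — load
T1 CAS — after: cnt=3, r=2 — ok
T3 LOAD — after: cnt=3, r=3 — load
T0 CAS — after: cnt=3, r=2 — retry
T3 CAS — after: cnt=4, r=3 — ok
T2 LOAD — after: cnt=4, r=4 — load
T2 CAS — after: cnt=5, r=4 — ok
T0 LOAD — after: cnt=5, r=5 — load
T0 CAS — after: cnt=6, r=5 — ok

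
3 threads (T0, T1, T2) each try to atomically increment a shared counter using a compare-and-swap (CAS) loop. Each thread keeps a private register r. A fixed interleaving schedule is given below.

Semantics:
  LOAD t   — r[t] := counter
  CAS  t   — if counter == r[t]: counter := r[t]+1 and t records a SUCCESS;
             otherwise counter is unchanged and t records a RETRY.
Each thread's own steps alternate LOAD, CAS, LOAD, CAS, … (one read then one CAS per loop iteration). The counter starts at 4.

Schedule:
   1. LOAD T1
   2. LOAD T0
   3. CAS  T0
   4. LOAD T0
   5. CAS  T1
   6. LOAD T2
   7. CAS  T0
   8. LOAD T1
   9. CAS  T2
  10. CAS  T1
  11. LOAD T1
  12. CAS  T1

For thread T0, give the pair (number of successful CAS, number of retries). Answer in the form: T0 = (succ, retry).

T0 = (2, 0)

step 1: T1 LOAD ⇒ load; ctr=4 reg=4
step 2: T0 LOAD ⇒ load; ctr=4 reg=4
step 3: T0 CAS ⇒ ok; ctr=5 reg=4
step 4: T0 LOAD ⇒ load; ctr=5 reg=5
step 5: T1 CAS ⇒ retry; ctr=5 reg=4
step 6: T2 LOAD ⇒ load; ctr=5 reg=5
step 7: T0 CAS ⇒ ok; ctr=6 reg=5
step 8: T1 LOAD ⇒ load; ctr=6 reg=6
step 9: T2 CAS ⇒ retry; ctr=6 reg=5
step 10: T1 CAS ⇒ ok; ctr=7 reg=6
step 11: T1 LOAD ⇒ load; ctr=7 reg=7
step 12: T1 CAS ⇒ ok; ctr=8 reg=7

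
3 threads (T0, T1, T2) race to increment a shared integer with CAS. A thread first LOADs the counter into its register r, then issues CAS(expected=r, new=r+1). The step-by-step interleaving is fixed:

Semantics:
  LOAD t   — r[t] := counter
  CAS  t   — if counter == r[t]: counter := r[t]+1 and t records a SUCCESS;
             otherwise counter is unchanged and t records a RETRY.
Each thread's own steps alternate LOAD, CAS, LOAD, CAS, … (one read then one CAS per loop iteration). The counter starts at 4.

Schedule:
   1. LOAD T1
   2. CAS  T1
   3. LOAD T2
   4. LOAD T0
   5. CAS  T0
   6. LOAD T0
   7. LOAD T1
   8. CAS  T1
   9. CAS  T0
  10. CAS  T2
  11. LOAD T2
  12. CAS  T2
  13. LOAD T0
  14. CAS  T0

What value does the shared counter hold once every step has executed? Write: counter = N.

counter = 9

step 1: T1 LOAD ⇒ load; ctr=4 reg=4
step 2: T1 CAS ⇒ ok; ctr=5 reg=4
step 3: T2 LOAD ⇒ load; ctr=5 reg=5
step 4: T0 LOAD ⇒ load; ctr=5 reg=5
step 5: T0 CAS ⇒ ok; ctr=6 reg=5
step 6: T0 LOAD ⇒ load; ctr=6 reg=6
step 7: T1 LOAD ⇒ load; ctr=6 reg=6
step 8: T1 CAS ⇒ ok; ctr=7 reg=6
step 9: T0 CAS ⇒ retry; ctr=7 reg=6
step 10: T2 CAS ⇒ retry; ctr=7 reg=5
step 11: T2 LOAD ⇒ load; ctr=7 reg=7
step 12: T2 CAS ⇒ ok; ctr=8 reg=7
step 13: T0 LOAD ⇒ load; ctr=8 reg=8
step 14: T0 CAS ⇒ ok; ctr=9 reg=8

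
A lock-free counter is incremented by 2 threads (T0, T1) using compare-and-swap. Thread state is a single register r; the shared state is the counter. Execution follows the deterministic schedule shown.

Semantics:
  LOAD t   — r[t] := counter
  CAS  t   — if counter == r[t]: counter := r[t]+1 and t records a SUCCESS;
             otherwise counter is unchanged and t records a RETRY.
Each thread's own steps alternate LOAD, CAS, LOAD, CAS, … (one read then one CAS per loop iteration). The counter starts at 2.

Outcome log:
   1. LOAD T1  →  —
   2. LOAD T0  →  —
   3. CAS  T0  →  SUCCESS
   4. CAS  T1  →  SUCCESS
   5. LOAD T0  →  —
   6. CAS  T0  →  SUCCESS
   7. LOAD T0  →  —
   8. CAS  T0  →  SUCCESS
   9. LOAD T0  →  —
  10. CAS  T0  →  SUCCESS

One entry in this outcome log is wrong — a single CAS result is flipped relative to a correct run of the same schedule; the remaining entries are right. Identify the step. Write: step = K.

step = 4

Reference trace:
step 1: T1 LOAD ⇒ load; ctr=2 reg=2
step 2: T0 LOAD ⇒ load; ctr=2 reg=2
step 3: T0 CAS ⇒ ok; ctr=3 reg=2
step 4: T1 CAS ⇒ retry; ctr=3 reg=2
step 5: T0 LOAD ⇒ load; ctr=3 reg=3
step 6: T0 CAS ⇒ ok; ctr=4 reg=3
step 7: T0 LOAD ⇒ load; ctr=4 reg=4
step 8: T0 CAS ⇒ ok; ctr=5 reg=4
step 9: T0 LOAD ⇒ load; ctr=5 reg=5
step 10: T0 CAS ⇒ ok; ctr=6 reg=5
Log disagrees first at step 4.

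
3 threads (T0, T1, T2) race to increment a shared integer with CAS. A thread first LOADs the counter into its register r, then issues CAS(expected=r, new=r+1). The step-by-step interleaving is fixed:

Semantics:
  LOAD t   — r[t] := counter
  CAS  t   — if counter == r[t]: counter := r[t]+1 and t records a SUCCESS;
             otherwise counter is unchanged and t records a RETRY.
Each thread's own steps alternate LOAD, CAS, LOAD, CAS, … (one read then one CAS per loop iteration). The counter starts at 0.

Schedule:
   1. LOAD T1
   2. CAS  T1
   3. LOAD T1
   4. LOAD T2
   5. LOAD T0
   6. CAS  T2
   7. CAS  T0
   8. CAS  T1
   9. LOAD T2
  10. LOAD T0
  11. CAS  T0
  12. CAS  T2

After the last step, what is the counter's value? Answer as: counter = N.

[1] T1.load  rd  (counter 0, T1.r 0)
[2] T1.cas  hit  (counter 1, T1.r 0)
[3] T1.load  rd  (counter 1, T1.r 1)
[4] T2.load  rd  (counter 1, T2.r 1)
[5] T0.load  rd  (counter 1, T0.r 1)
[6] T2.cas  hit  (counter 2, T2.r 1)
[7] T0.cas  miss  (counter 2, T0.r 1)
[8] T1.cas  miss  (counter 2, T1.r 1)
[9] T2.load  rd  (counter 2, T2.r 2)
[10] T0.load  rd  (counter 2, T0.r 2)
[11] T0.cas  hit  (counter 3, T0.r 2)
[12] T2.cas  miss  (counter 3, T2.r 2)

counter = 3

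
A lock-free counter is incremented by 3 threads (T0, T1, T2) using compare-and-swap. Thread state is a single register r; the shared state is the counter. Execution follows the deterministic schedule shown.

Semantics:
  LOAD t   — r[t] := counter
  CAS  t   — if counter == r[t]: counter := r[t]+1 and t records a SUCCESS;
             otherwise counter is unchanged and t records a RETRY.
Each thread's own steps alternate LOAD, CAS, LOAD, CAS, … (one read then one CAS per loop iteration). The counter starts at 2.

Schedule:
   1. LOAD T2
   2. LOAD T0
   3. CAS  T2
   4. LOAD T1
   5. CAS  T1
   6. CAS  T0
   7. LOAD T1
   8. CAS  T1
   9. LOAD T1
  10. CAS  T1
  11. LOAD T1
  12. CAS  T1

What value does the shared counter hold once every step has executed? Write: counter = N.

counter = 7

[1] T2.load  rd  (counter 2, T2.r 2)
[2] T0.load  rd  (counter 2, T0.r 2)
[3] T2.cas  hit  (counter 3, T2.r 2)
[4] T1.load  rd  (counter 3, T1.r 3)
[5] T1.cas  hit  (counter 4, T1.r 3)
[6] T0.cas  miss  (counter 4, T0.r 2)
[7] T1.load  rd  (counter 4, T1.r 4)
[8] T1.cas  hit  (counter 5, T1.r 4)
[9] T1.load  rd  (counter 5, T1.r 5)
[10] T1.cas  hit  (counter 6, T1.r 5)
[11] T1.load  rd  (counter 6, T1.r 6)
[12] T1.cas  hit  (counter 7, T1.r 6)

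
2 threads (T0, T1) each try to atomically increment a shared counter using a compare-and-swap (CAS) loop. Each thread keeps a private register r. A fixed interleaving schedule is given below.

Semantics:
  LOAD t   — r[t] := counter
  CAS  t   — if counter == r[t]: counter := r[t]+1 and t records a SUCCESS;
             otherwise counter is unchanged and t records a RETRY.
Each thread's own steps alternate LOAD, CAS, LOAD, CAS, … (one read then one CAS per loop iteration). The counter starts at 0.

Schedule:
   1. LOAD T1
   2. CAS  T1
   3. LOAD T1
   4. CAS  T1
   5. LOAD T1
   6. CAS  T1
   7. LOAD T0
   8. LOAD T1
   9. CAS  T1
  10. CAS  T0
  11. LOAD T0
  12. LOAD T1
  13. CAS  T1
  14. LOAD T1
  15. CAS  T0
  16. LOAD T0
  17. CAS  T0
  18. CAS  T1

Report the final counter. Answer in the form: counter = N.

counter = 6

1. LOAD T1 → mem=0 r[T1]=0 [LOAD]
2. CAS T1 → mem=1 r[T1]=0 [OK]
3. LOAD T1 → mem=1 r[T1]=1 [LOAD]
4. CAS T1 → mem=2 r[T1]=1 [OK]
5. LOAD T1 → mem=2 r[T1]=2 [LOAD]
6. CAS T1 → mem=3 r[T1]=2 [OK]
7. LOAD T0 → mem=3 r[T0]=3 [LOAD]
8. LOAD T1 → mem=3 r[T1]=3 [LOAD]
9. CAS T1 → mem=4 r[T1]=3 [OK]
10. CAS T0 → mem=4 r[T0]=3 [RETRY]
11. LOAD T0 → mem=4 r[T0]=4 [LOAD]
12. LOAD T1 → mem=4 r[T1]=4 [LOAD]
13. CAS T1 → mem=5 r[T1]=4 [OK]
14. LOAD T1 → mem=5 r[T1]=5 [LOAD]
15. CAS T0 → mem=5 r[T0]=4 [RETRY]
16. LOAD T0 → mem=5 r[T0]=5 [LOAD]
17. CAS T0 → mem=6 r[T0]=5 [OK]
18. CAS T1 → mem=6 r[T1]=5 [RETRY]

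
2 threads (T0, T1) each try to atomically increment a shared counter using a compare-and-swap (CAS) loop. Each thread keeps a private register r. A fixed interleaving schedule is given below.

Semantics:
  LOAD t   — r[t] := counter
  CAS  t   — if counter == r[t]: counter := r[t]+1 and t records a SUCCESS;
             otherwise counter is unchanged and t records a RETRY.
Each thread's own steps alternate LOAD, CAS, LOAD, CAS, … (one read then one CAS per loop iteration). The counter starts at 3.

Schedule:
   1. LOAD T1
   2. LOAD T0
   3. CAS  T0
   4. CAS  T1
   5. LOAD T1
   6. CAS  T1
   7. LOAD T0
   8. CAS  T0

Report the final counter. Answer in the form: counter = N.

counter = 6

1. LOAD T1 → mem=3 r[T1]=3 [LOAD]
2. LOAD T0 → mem=3 r[T0]=3 [LOAD]
3. CAS T0 → mem=4 r[T0]=3 [OK]
4. CAS T1 → mem=4 r[T1]=3 [RETRY]
5. LOAD T1 → mem=4 r[T1]=4 [LOAD]
6. CAS T1 → mem=5 r[T1]=4 [OK]
7. LOAD T0 → mem=5 r[T0]=5 [LOAD]
8. CAS T0 → mem=6 r[T0]=5 [OK]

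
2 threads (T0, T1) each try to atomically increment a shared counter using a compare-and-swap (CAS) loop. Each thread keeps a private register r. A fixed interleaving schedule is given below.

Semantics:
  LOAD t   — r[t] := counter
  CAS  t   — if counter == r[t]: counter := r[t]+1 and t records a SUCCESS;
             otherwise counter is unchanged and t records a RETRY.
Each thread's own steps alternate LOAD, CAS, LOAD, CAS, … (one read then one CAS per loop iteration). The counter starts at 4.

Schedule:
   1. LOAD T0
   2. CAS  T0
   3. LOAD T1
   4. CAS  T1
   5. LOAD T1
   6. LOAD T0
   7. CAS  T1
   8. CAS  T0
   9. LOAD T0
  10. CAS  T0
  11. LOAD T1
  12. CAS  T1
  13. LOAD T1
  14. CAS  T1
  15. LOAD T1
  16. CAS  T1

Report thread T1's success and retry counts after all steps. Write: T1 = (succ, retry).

T1 = (5, 0)

T0 LOAD — after: cnt=4, r=4 — load
T0 CAS — after: cnt=5, r=4 — ok
T1 LOAD — after: cnt=5, r=5 — load
T1 CAS — after: cnt=6, r=5 — ok
T1 LOAD — after: cnt=6, r=6 — load
T0 LOAD — after: cnt=6, r=6 — load
T1 CAS — after: cnt=7, r=6 — ok
T0 CAS — after: cnt=7, r=6 — retry
T0 LOAD — after: cnt=7, r=7 — load
T0 CAS — after: cnt=8, r=7 — ok
T1 LOAD — after: cnt=8, r=8 — load
T1 CAS — after: cnt=9, r=8 — ok
T1 LOAD — after: cnt=9, r=9 — load
T1 CAS — after: cnt=10, r=9 — ok
T1 LOAD — after: cnt=10, r=10 — load
T1 CAS — after: cnt=11, r=10 — ok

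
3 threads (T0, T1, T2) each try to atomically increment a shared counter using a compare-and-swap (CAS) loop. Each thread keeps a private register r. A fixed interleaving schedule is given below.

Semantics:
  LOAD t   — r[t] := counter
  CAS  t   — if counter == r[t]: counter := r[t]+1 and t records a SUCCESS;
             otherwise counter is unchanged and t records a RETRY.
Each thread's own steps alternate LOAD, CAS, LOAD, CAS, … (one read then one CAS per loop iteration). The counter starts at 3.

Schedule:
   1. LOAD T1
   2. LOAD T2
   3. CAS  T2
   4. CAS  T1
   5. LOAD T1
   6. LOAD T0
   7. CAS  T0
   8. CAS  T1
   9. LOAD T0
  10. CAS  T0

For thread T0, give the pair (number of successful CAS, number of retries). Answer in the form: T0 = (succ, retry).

T1 LOAD — after: cnt=3, r=3 — load
T2 LOAD — after: cnt=3, r=3 — load
T2 CAS — after: cnt=4, r=3 — ok
T1 CAS — after: cnt=4, r=3 — retry
T1 LOAD — after: cnt=4, r=4 — load
T0 LOAD — after: cnt=4, r=4 — load
T0 CAS — after: cnt=5, r=4 — ok
T1 CAS — after: cnt=5, r=4 — retry
T0 LOAD — after: cnt=5, r=5 — load
T0 CAS — after: cnt=6, r=5 — ok

T0 = (2, 0)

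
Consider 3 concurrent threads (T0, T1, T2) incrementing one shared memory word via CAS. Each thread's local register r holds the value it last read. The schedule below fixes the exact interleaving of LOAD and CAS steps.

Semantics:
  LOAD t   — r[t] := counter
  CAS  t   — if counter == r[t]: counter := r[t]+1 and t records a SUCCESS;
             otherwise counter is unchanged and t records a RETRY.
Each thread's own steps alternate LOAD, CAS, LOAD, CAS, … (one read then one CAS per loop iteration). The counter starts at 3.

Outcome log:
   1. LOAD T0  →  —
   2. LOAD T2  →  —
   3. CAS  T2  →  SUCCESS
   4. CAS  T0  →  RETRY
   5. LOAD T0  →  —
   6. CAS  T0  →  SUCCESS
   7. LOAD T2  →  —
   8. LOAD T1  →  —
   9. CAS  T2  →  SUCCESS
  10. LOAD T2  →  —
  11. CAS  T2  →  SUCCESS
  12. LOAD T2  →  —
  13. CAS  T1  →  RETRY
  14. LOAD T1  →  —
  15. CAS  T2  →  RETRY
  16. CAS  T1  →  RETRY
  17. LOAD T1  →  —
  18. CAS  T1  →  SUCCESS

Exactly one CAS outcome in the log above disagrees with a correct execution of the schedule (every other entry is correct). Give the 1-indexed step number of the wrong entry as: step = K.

step = 15

Reference trace:
T0 LOAD — after: cnt=3, r=3 — load
T2 LOAD — after: cnt=3, r=3 — load
T2 CAS — after: cnt=4, r=3 — ok
T0 CAS — after: cnt=4, r=3 — retry
T0 LOAD — after: cnt=4, r=4 — load
T0 CAS — after: cnt=5, r=4 — ok
T2 LOAD — after: cnt=5, r=5 — load
T1 LOAD — after: cnt=5, r=5 — load
T2 CAS — after: cnt=6, r=5 — ok
T2 LOAD — after: cnt=6, r=6 — load
T2 CAS — after: cnt=7, r=6 — ok
T2 LOAD — after: cnt=7, r=7 — load
T1 CAS — after: cnt=7, r=5 — retry
T1 LOAD — after: cnt=7, r=7 — load
T2 CAS — after: cnt=8, r=7 — ok
T1 CAS — after: cnt=8, r=7 — retry
T1 LOAD — after: cnt=8, r=8 — load
T1 CAS — after: cnt=9, r=8 — ok
Log disagrees first at step 15.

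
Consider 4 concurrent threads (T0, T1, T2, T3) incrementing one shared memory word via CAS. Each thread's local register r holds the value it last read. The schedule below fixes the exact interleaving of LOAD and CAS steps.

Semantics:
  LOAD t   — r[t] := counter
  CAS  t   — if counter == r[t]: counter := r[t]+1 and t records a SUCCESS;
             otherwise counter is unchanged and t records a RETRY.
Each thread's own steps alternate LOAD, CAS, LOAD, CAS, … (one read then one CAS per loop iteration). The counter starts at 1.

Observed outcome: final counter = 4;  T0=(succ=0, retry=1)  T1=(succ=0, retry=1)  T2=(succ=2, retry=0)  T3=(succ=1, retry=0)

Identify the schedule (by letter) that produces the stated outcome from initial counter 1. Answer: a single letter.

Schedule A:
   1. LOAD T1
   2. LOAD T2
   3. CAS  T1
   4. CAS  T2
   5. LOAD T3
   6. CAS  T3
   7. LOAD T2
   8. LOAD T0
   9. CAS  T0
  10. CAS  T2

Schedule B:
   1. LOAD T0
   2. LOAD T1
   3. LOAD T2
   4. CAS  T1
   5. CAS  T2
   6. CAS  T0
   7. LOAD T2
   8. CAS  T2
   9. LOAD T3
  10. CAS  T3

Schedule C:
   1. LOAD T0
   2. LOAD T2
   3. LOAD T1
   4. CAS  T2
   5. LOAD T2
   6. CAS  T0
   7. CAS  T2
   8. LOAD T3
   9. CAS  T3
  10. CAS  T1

Run C:
1. LOAD T0 → mem=1 r[T0]=1 [LOAD]
2. LOAD T2 → mem=1 r[T2]=1 [LOAD]
3. LOAD T1 → mem=1 r[T1]=1 [LOAD]
4. CAS T2 → mem=2 r[T2]=1 [OK]
5. LOAD T2 → mem=2 r[T2]=2 [LOAD]
6. CAS T0 → mem=2 r[T0]=1 [RETRY]
7. CAS T2 → mem=3 r[T2]=2 [OK]
8. LOAD T3 → mem=3 r[T3]=3 [LOAD]
9. CAS T3 → mem=4 r[T3]=3 [OK]
10. CAS T1 → mem=4 r[T1]=1 [RETRY]

C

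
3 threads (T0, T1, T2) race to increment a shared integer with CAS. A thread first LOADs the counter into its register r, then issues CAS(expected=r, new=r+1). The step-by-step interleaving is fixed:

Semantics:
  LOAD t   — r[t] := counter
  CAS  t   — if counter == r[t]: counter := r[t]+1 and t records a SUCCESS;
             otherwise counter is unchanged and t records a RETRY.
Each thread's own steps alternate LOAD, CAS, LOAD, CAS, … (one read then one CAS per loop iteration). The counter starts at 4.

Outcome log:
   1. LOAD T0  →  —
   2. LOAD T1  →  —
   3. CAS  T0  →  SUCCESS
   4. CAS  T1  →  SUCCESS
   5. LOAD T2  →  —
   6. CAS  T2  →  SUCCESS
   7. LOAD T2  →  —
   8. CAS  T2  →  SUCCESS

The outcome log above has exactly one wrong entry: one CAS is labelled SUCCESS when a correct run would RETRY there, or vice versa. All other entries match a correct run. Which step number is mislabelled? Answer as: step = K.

Correct run:
1. LOAD T0 → mem=4 r[T0]=4 [LOAD]
2. LOAD T1 → mem=4 r[T1]=4 [LOAD]
3. CAS T0 → mem=5 r[T0]=4 [OK]
4. CAS T1 → mem=5 r[T1]=4 [RETRY]
5. LOAD T2 → mem=5 r[T2]=5 [LOAD]
6. CAS T2 → mem=6 r[T2]=5 [OK]
7. LOAD T2 → mem=6 r[T2]=6 [LOAD]
8. CAS T2 → mem=7 r[T2]=6 [OK]
Log disagrees first at step 4.

step = 4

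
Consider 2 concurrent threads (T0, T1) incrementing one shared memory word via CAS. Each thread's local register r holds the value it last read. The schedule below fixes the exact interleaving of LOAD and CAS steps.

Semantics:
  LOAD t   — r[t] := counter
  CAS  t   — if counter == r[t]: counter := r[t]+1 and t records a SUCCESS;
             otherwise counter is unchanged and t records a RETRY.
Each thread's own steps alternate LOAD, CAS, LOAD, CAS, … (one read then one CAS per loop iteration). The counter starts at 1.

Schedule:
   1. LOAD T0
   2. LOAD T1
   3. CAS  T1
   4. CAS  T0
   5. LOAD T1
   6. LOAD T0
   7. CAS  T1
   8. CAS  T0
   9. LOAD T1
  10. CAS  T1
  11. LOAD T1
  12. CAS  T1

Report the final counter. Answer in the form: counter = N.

T0 LOAD — after: cnt=1, r=1 — load
T1 LOAD — after: cnt=1, r=1 — load
T1 CAS — after: cnt=2, r=1 — ok
T0 CAS — after: cnt=2, r=1 — retry
T1 LOAD — after: cnt=2, r=2 — load
T0 LOAD — after: cnt=2, r=2 — load
T1 CAS — after: cnt=3, r=2 — ok
T0 CAS — after: cnt=3, r=2 — retry
T1 LOAD — after: cnt=3, r=3 — load
T1 CAS — after: cnt=4, r=3 — ok
T1 LOAD — after: cnt=4, r=4 — load
T1 CAS — after: cnt=5, r=4 — ok

counter = 5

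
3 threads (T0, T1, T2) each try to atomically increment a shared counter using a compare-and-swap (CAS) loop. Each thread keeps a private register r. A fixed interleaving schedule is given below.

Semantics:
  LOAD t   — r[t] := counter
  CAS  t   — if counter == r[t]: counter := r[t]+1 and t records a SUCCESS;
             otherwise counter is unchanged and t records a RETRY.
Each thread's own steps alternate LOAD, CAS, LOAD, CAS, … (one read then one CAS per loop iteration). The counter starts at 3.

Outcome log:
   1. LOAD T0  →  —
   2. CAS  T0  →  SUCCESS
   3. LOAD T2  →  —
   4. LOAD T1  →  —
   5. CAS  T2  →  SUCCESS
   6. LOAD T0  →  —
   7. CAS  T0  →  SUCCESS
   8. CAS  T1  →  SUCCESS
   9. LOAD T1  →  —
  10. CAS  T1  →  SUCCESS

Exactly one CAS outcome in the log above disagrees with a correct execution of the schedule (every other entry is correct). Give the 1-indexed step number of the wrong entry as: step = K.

step = 8

Correct run:
#1 T0 reads 3
#2 T0 CAS(3→4) writes; counter now 4
#3 T2 reads 4
#4 T1 reads 4
#5 T2 CAS(4→5) writes; counter now 5
#6 T0 reads 5
#7 T0 CAS(5→6) writes; counter now 6
#8 T1 CAS(4→5) fails; counter now 6
#9 T1 reads 6
#10 T1 CAS(6→7) writes; counter now 7
Flip is step 8.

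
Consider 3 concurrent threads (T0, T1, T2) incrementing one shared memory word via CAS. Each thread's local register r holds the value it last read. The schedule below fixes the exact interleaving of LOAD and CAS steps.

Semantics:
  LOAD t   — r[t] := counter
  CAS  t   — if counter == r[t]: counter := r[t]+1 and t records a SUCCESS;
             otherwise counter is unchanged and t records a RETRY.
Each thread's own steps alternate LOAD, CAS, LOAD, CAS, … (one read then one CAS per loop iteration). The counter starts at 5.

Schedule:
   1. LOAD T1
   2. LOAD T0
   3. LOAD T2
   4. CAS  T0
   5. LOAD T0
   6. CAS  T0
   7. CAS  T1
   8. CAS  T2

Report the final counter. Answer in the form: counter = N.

   1) LOAD T1:  M=5  r_T1=5
   2) LOAD T0:  M=5  r_T0=5
   3) LOAD T2:  M=5  r_T2=5
   4) CAS  T0:  M=6  r_T0=5 ✓
   5) LOAD T0:  M=6  r_T0=6
   6) CAS  T0:  M=7  r_T0=6 ✓
   7) CAS  T1:  M=7  r_T1=5 ✗
   8) CAS  T2:  M=7  r_T2=5 ✗

counter = 7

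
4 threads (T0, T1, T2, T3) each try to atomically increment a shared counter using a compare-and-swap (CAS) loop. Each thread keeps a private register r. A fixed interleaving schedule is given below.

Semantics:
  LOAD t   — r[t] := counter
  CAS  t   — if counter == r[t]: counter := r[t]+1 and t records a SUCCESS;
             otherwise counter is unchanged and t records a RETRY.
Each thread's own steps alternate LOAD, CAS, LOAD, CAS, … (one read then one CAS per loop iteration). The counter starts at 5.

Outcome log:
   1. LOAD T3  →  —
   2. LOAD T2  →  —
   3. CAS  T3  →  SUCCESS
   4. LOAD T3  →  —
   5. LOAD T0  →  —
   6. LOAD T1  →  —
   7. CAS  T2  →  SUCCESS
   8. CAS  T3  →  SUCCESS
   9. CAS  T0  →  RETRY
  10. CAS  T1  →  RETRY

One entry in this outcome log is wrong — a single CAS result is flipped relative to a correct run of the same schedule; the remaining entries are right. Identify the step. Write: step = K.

step = 7

Re-executing:
1. LOAD T3 → mem=5 r[T3]=5 [LOAD]
2. LOAD T2 → mem=5 r[T2]=5 [LOAD]
3. CAS T3 → mem=6 r[T3]=5 [OK]
4. LOAD T3 → mem=6 r[T3]=6 [LOAD]
5. LOAD T0 → mem=6 r[T0]=6 [LOAD]
6. LOAD T1 → mem=6 r[T1]=6 [LOAD]
7. CAS T2 → mem=6 r[T2]=5 [RETRY]
8. CAS T3 → mem=7 r[T3]=6 [OK]
9. CAS T0 → mem=7 r[T0]=6 [RETRY]
10. CAS T1 → mem=7 r[T1]=6 [RETRY]
Flip is step 7.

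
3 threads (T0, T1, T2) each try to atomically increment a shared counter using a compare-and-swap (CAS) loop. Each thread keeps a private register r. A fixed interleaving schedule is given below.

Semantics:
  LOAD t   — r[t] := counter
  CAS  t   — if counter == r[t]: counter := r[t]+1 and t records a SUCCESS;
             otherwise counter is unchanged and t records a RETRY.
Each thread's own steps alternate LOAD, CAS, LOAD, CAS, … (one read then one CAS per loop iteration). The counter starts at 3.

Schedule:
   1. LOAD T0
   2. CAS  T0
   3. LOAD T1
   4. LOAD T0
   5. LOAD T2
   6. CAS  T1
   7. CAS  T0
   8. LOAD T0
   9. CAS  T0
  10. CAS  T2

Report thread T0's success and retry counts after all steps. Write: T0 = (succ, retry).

[1] T0.load  rd  (counter 3, T0.r 3)
[2] T0.cas  hit  (counter 4, T0.r 3)
[3] T1.load  rd  (counter 4, T1.r 4)
[4] T0.load  rd  (counter 4, T0.r 4)
[5] T2.load  rd  (counter 4, T2.r 4)
[6] T1.cas  hit  (counter 5, T1.r 4)
[7] T0.cas  miss  (counter 5, T0.r 4)
[8] T0.load  rd  (counter 5, T0.r 5)
[9] T0.cas  hit  (counter 6, T0.r 5)
[10] T2.cas  miss  (counter 6, T2.r 4)

T0 = (2, 1)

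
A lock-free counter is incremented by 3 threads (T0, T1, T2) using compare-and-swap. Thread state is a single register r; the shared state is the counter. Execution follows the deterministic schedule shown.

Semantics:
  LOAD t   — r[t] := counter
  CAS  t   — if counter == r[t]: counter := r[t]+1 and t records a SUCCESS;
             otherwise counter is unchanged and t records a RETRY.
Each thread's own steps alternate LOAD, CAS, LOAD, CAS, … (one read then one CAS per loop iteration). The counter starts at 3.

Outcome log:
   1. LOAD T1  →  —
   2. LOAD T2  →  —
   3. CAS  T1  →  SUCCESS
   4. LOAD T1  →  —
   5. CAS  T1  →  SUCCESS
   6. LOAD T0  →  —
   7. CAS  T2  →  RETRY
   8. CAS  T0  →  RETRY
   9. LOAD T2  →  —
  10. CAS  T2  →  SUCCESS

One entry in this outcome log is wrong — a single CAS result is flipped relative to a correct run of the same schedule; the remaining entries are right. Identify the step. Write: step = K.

step = 8

Re-executing:
   1) LOAD T1:  M=3  r_T1=3
   2) LOAD T2:  M=3  r_T2=3
   3) CAS  T1:  M=4  r_T1=3 ✓
   4) LOAD T1:  M=4  r_T1=4
   5) CAS  T1:  M=5  r_T1=4 ✓
   6) LOAD T0:  M=5  r_T0=5
   7) CAS  T2:  M=5  r_T2=3 ✗
   8) CAS  T0:  M=6  r_T0=5 ✓
   9) LOAD T2:  M=6  r_T2=6
  10) CAS  T2:  M=7  r_T2=6 ✓
Flip is step 8.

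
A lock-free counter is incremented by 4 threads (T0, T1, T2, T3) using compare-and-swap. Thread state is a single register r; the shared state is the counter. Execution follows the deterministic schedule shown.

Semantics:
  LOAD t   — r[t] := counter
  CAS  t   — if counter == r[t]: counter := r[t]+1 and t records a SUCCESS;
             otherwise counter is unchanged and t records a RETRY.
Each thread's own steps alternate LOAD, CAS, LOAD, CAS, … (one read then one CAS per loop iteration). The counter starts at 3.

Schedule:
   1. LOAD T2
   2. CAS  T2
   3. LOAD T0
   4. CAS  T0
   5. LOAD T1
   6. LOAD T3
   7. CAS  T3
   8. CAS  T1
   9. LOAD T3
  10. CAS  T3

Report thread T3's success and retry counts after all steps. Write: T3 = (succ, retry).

T3 = (2, 0)

step 1: T2 LOAD ⇒ load; ctr=3 reg=3
step 2: T2 CAS ⇒ ok; ctr=4 reg=3
step 3: T0 LOAD ⇒ load; ctr=4 reg=4
step 4: T0 CAS ⇒ ok; ctr=5 reg=4
step 5: T1 LOAD ⇒ load; ctr=5 reg=5
step 6: T3 LOAD ⇒ load; ctr=5 reg=5
step 7: T3 CAS ⇒ ok; ctr=6 reg=5
step 8: T1 CAS ⇒ retry; ctr=6 reg=5
step 9: T3 LOAD ⇒ load; ctr=6 reg=6
step 10: T3 CAS ⇒ ok; ctr=7 reg=6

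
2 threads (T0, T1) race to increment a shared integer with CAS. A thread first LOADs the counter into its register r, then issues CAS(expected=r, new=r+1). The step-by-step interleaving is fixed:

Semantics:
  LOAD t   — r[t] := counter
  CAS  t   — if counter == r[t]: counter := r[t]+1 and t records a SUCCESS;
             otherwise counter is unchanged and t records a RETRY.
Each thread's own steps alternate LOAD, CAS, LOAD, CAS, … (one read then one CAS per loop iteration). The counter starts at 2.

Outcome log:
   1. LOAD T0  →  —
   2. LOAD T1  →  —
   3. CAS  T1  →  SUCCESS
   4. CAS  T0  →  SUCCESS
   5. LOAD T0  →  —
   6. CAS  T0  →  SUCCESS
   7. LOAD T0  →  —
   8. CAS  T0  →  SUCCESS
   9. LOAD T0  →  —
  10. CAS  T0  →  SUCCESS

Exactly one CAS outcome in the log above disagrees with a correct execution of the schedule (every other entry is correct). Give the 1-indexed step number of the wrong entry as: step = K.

step = 4

Reference trace:
1. LOAD T0 → mem=2 r[T0]=2 [LOAD]
2. LOAD T1 → mem=2 r[T1]=2 [LOAD]
3. CAS T1 → mem=3 r[T1]=2 [OK]
4. CAS T0 → mem=3 r[T0]=2 [RETRY]
5. LOAD T0 → mem=3 r[T0]=3 [LOAD]
6. CAS T0 → mem=4 r[T0]=3 [OK]
7. LOAD T0 → mem=4 r[T0]=4 [LOAD]
8. CAS T0 → mem=5 r[T0]=4 [OK]
9. LOAD T0 → mem=5 r[T0]=5 [LOAD]
10. CAS T0 → mem=6 r[T0]=5 [OK]
Log disagrees first at step 4.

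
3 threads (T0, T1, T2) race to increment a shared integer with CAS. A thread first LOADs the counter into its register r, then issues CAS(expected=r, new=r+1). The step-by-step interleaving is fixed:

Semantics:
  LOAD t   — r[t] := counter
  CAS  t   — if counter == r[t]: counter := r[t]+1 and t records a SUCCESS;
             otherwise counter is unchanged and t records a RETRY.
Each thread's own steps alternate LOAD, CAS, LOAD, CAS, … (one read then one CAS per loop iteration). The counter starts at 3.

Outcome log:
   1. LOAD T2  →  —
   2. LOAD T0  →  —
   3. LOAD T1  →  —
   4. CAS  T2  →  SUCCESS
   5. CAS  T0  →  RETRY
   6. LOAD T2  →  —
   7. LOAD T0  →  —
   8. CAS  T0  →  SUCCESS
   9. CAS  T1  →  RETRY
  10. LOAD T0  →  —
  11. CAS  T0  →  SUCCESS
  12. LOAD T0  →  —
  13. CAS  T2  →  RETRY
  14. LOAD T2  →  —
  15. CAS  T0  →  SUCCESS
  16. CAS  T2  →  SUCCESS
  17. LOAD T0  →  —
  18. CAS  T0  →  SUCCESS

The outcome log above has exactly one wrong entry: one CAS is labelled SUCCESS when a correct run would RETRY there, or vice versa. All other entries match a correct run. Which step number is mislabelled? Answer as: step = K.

step = 16

Re-executing:
1. LOAD T2 → mem=3 r[T2]=3 [LOAD]
2. LOAD T0 → mem=3 r[T0]=3 [LOAD]
3. LOAD T1 → mem=3 r[T1]=3 [LOAD]
4. CAS T2 → mem=4 r[T2]=3 [OK]
5. CAS T0 → mem=4 r[T0]=3 [RETRY]
6. LOAD T2 → mem=4 r[T2]=4 [LOAD]
7. LOAD T0 → mem=4 r[T0]=4 [LOAD]
8. CAS T0 → mem=5 r[T0]=4 [OK]
9. CAS T1 → mem=5 r[T1]=3 [RETRY]
10. LOAD T0 → mem=5 r[T0]=5 [LOAD]
11. CAS T0 → mem=6 r[T0]=5 [OK]
12. LOAD T0 → mem=6 r[T0]=6 [LOAD]
13. CAS T2 → mem=6 r[T2]=4 [RETRY]
14. LOAD T2 → mem=6 r[T2]=6 [LOAD]
15. CAS T0 → mem=7 r[T0]=6 [OK]
16. CAS T2 → mem=7 r[T2]=6 [RETRY]
17. LOAD T0 → mem=7 r[T0]=7 [LOAD]
18. CAS T0 → mem=8 r[T0]=7 [OK]
Log disagrees first at step 16.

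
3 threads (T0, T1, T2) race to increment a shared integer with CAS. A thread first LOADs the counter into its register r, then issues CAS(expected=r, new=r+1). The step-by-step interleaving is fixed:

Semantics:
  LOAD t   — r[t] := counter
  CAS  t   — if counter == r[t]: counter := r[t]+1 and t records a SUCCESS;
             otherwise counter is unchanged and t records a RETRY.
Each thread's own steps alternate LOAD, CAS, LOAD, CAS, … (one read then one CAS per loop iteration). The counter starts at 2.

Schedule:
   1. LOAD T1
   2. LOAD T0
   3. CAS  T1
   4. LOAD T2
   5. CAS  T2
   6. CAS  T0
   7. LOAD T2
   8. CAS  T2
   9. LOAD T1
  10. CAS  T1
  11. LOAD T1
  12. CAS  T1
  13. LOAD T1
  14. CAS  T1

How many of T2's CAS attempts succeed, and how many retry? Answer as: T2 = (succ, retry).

#1 T1 reads 2
#2 T0 reads 2
#3 T1 CAS(2→3) writes; counter now 3
#4 T2 reads 3
#5 T2 CAS(3→4) writes; counter now 4
#6 T0 CAS(2→3) fails; counter now 4
#7 T2 reads 4
#8 T2 CAS(4→5) writes; counter now 5
#9 T1 reads 5
#10 T1 CAS(5→6) writes; counter now 6
#11 T1 reads 6
#12 T1 CAS(6→7) writes; counter now 7
#13 T1 reads 7
#14 T1 CAS(7→8) writes; counter now 8

T2 = (2, 0)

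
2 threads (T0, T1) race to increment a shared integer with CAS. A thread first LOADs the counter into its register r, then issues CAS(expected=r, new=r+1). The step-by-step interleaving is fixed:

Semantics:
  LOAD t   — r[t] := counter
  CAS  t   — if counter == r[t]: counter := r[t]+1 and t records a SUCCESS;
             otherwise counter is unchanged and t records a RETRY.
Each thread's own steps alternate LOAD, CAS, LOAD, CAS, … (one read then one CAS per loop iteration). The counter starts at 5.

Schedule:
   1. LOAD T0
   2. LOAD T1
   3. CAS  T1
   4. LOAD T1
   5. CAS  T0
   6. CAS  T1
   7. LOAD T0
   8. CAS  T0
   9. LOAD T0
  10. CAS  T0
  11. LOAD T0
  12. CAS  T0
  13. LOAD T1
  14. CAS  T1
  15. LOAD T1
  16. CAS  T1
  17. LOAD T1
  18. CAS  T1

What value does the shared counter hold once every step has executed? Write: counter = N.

counter = 13

#1 T0 reads 5
#2 T1 reads 5
#3 T1 CAS(5→6) writes; counter now 6
#4 T1 reads 6
#5 T0 CAS(5→6) fails; counter now 6
#6 T1 CAS(6→7) writes; counter now 7
#7 T0 reads 7
#8 T0 CAS(7→8) writes; counter now 8
#9 T0 reads 8
#10 T0 CAS(8→9) writes; counter now 9
#11 T0 reads 9
#12 T0 CAS(9→10) writes; counter now 10
#13 T1 reads 10
#14 T1 CAS(10→11) writes; counter now 11
#15 T1 reads 11
#16 T1 CAS(11→12) writes; counter now 12
#17 T1 reads 12
#18 T1 CAS(12→13) writes; counter now 13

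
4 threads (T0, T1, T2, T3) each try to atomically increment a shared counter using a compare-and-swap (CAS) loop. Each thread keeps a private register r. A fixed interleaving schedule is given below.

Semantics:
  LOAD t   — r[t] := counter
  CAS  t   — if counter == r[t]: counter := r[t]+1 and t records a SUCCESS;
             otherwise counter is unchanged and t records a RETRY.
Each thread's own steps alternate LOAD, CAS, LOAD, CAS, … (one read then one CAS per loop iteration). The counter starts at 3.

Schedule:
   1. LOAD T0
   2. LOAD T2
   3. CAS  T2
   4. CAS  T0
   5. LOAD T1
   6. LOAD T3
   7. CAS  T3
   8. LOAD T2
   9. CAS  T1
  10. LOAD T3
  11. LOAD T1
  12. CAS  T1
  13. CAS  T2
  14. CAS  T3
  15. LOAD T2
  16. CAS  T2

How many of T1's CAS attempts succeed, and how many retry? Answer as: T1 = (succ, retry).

T0 LOAD — after: cnt=3, r=3 — load
T2 LOAD — after: cnt=3, r=3 — load
T2 CAS — after: cnt=4, r=3 — ok
T0 CAS — after: cnt=4, r=3 — retry
T1 LOAD — after: cnt=4, r=4 — load
T3 LOAD — after: cnt=4, r=4 — load
T3 CAS — after: cnt=5, r=4 — ok
T2 LOAD — after: cnt=5, r=5 — load
T1 CAS — after: cnt=5, r=4 — retry
T3 LOAD — after: cnt=5, r=5 — load
T1 LOAD — after: cnt=5, r=5 — load
T1 CAS — after: cnt=6, r=5 — ok
T2 CAS — after: cnt=6, r=5 — retry
T3 CAS — after: cnt=6, r=5 — retry
T2 LOAD — after: cnt=6, r=6 — load
T2 CAS — after: cnt=7, r=6 — ok

T1 = (1, 1)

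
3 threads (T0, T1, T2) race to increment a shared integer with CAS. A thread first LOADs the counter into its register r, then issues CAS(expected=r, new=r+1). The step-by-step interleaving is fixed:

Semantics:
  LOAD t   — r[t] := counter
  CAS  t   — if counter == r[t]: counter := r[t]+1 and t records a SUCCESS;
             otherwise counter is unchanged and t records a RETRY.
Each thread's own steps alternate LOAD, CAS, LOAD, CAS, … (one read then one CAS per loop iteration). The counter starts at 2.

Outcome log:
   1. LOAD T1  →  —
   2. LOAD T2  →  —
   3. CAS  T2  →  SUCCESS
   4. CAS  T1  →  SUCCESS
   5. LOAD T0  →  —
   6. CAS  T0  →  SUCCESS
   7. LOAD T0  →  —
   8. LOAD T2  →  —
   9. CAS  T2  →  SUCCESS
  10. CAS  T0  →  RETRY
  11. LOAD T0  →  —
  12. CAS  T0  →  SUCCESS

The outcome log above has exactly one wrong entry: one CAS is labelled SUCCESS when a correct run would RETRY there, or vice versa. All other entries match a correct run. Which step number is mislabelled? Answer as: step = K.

Reference trace:
1. LOAD T1 → mem=2 r[T1]=2 [LOAD]
2. LOAD T2 → mem=2 r[T2]=2 [LOAD]
3. CAS T2 → mem=3 r[T2]=2 [OK]
4. CAS T1 → mem=3 r[T1]=2 [RETRY]
5. LOAD T0 → mem=3 r[T0]=3 [LOAD]
6. CAS T0 → mem=4 r[T0]=3 [OK]
7. LOAD T0 → mem=4 r[T0]=4 [LOAD]
8. LOAD T2 → mem=4 r[T2]=4 [LOAD]
9. CAS T2 → mem=5 r[T2]=4 [OK]
10. CAS T0 → mem=5 r[T0]=4 [RETRY]
11. LOAD T0 → mem=5 r[T0]=5 [LOAD]
12. CAS T0 → mem=6 r[T0]=5 [OK]
Mismatch at 4.

step = 4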